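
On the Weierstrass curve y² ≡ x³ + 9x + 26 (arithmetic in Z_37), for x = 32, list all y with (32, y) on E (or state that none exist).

2, 35

x³ + 9x + 26 = 33082 ≡ 4 (mod 37).
Square roots of 4 mod 37: 2 and 35 (since 2² = 4 ≡ 4).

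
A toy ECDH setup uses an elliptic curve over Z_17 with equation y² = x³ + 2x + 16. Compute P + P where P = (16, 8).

(10, 13)

tangent at (16, 8): λ = (3·16² + 2)/(2·8) ≡ 5/16. 16⁻¹ ≡ 16 (mod 17) since 16·16 = 256 ≡ 1, so λ ≡ 5·16 ≡ 12.
  x = λ² - 16 - 16 = 144 - 32 ≡ 10; y = λ·(16 - 10) - 8 ≡ 13. → (10, 13)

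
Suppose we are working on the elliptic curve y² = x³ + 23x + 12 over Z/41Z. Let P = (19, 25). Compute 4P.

(39, 9)

Repeated addition: build up to 4P.
2P: tangent at (19, 25): λ = (3·19² + 23)/(2·25) ≡ 40/9. 9⁻¹ ≡ 32 (mod 41) since 9·32 = 288 ≡ 1, so λ ≡ 40·32 ≡ 9.
  x = λ² - 19 - 19 = 81 - 38 ≡ 2; y = λ·(19 - 2) - 25 ≡ 5. → (2, 5)
3P: (2, 5) + (19, 25). λ = (25 - 5)/(19 - 2) ≡ 20/17 mod 41. 17⁻¹ ≡ 29 (mod 41), so λ ≡ 6.
  x = λ² - 2 - 19 = 36 - 21 ≡ 15; y = λ·(2 - 15) - 5 ≡ 40. → (15, 40)
4P: (15, 40) + (19, 25). λ = (25 - 40)/(19 - 15) ≡ 26/4 mod 41. 4⁻¹ ≡ 31 (mod 41) since 4·31 = 124 ≡ 1, so λ ≡ 27.
  x = λ² - 15 - 19 = 729 - 34 ≡ 39; y = λ·(15 - 39) - 40 ≡ 9. → (39, 9)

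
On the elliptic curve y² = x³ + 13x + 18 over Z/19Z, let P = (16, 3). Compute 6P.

(9, 3)

Repeated addition: build up to 6P.
2P: tangent at (16, 3): λ = (3·16² + 13)/(2·3) ≡ 2/6. 6⁻¹ ≡ 16 (mod 19) since 6·16 = 96 ≡ 1, so λ ≡ 2·16 ≡ 13.
  x = λ² - 16 - 16 = 169 - 32 ≡ 4; y = λ·(16 - 4) - 3 ≡ 1. → (4, 1)
3P: (4, 1) + (16, 3). λ = (3 - 1)/(16 - 4) ≡ 2/12 mod 19. 12⁻¹ ≡ 8 (mod 19) since 12·8 = 96 ≡ 1, so λ ≡ 16.
  x = λ² - 4 - 16 = 256 - 20 ≡ 8; y = λ·(4 - 8) - 1 ≡ 11. → (8, 11)
4P: (8, 11) + (16, 3). λ = (3 - 11)/(16 - 8) ≡ 11/8 mod 19. 8⁻¹ ≡ 12 (mod 19), so λ ≡ 18.
  x = λ² - 8 - 16 = 324 - 24 ≡ 15; y = λ·(8 - 15) - 11 ≡ 15. → (15, 15)
5P: (15, 15) + (16, 3). λ = (3 - 15)/(16 - 15) ≡ 7/1 mod 19. 1⁻¹ ≡ 1 (mod 19), so λ ≡ 7.
  x = λ² - 15 - 16 = 49 - 31 ≡ 18; y = λ·(15 - 18) - 15 ≡ 2. → (18, 2)
6P: (18, 2) + (16, 3). λ = (3 - 2)/(16 - 18) ≡ 1/17 mod 19. 17⁻¹ ≡ 9 (mod 19) since 17·9 = 153 ≡ 1, so λ ≡ 9.
  x = λ² - 18 - 16 = 81 - 34 ≡ 9; y = λ·(18 - 9) - 2 ≡ 3. → (9, 3)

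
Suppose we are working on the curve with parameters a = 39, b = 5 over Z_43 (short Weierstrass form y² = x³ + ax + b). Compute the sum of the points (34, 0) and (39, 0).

(13, 0)

(34, 0) + (39, 0). λ = (0 - 0)/(39 - 34) ≡ 0/5 mod 43. 5⁻¹ ≡ 26 (mod 43), so λ ≡ 0.
  x = λ² - 34 - 39 = 0 - 73 ≡ 13; y = λ·(34 - 13) - 0 ≡ 0. → (13, 0)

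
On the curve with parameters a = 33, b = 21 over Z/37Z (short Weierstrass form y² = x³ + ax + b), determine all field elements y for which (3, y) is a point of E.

x³ + 33x + 21 = 147 ≡ 36 (mod 37).
Square roots of 36 mod 37: 6 and 31 (since 6² = 36 ≡ 36).

6, 31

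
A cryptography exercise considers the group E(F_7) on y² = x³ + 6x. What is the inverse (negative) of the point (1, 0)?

(1, 0)

-(1, 0) = (1, -0 mod 7) = (1, 0).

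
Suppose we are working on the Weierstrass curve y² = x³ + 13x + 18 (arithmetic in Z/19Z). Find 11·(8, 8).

Write G = (8, 8).
Repeated addition: build up to 11G.
2G: tangent at (8, 8): λ = (3·8² + 13)/(2·8) ≡ 15/16. 16⁻¹ ≡ 6 (mod 19) since 16·6 = 96 ≡ 1, so λ ≡ 15·6 ≡ 14.
  x = λ² - 8 - 8 = 196 - 16 ≡ 9; y = λ·(8 - 9) - 8 ≡ 16. → (9, 16)
3G: (9, 16) + (8, 8). λ = (8 - 16)/(8 - 9) ≡ 11/18 mod 19. 18⁻¹ ≡ 18 (mod 19) since 18·18 = 324 ≡ 1, so λ ≡ 8.
  x = λ² - 9 - 8 = 64 - 17 ≡ 9; y = λ·(9 - 9) - 16 ≡ 3. → (9, 3)
4G: (9, 3) + (8, 8). λ = (8 - 3)/(8 - 9) ≡ 5/18 mod 19. 18⁻¹ ≡ 18 (mod 19), so λ ≡ 14.
  x = λ² - 9 - 8 = 196 - 17 ≡ 8; y = λ·(9 - 8) - 3 ≡ 11. → (8, 11)
5G: (8, 11) + (8, 8): same x and y₁ ≡ -y₂, so the sum is O.
6G: O + (8, 8) = (8, 8) (identity).
7G: tangent at (8, 8): λ = (3·8² + 13)/(2·8) ≡ 15/16. 16⁻¹ ≡ 6 (mod 19) since 16·6 = 96 ≡ 1, so λ ≡ 15·6 ≡ 14.
  x = λ² - 8 - 8 = 196 - 16 ≡ 9; y = λ·(8 - 9) - 8 ≡ 16. → (9, 16)
8G: (9, 16) + (8, 8). λ = (8 - 16)/(8 - 9) ≡ 11/18 mod 19. 18⁻¹ ≡ 18 (mod 19) since 18·18 = 324 ≡ 1, so λ ≡ 8.
  x = λ² - 9 - 8 = 64 - 17 ≡ 9; y = λ·(9 - 9) - 16 ≡ 3. → (9, 3)
9G: (9, 3) + (8, 8). λ = (8 - 3)/(8 - 9) ≡ 5/18 mod 19. 18⁻¹ ≡ 18 (mod 19) since 18·18 = 324 ≡ 1, so λ ≡ 14.
  x = λ² - 9 - 8 = 196 - 17 ≡ 8; y = λ·(9 - 8) - 3 ≡ 11. → (8, 11)
10G: (8, 11) + (8, 8): same x and y₁ ≡ -y₂, so the sum is O.
11G: O + (8, 8) = (8, 8) (identity).

(8, 8)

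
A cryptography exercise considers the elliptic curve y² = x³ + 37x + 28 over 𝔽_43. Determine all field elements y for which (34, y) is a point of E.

16, 27

x³ + 37x + 28 = 40590 ≡ 41 (mod 43).
Square roots of 41 mod 43: 16 and 27 (since 16² = 256 ≡ 41).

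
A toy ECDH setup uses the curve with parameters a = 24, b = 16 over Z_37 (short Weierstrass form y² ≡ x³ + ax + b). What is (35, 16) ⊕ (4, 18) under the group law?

(35, 16) + (4, 18). λ = (18 - 16)/(4 - 35) ≡ 2/6 mod 37. 6⁻¹ ≡ 31 (mod 37) since 6·31 = 186 ≡ 1, so λ ≡ 25.
  x = λ² - 35 - 4 = 625 - 39 ≡ 31; y = λ·(35 - 31) - 16 ≡ 10. → (31, 10)

(31, 10)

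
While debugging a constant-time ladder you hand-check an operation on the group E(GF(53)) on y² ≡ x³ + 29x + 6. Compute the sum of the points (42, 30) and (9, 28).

(42, 30) + (9, 28). λ = (28 - 30)/(9 - 42) ≡ 51/20 mod 53. 20⁻¹ ≡ 8 (mod 53) since 20·8 = 160 ≡ 1, so λ ≡ 37.
  x = λ² - 42 - 9 = 1369 - 51 ≡ 46; y = λ·(42 - 46) - 30 ≡ 34. → (46, 34)

(46, 34)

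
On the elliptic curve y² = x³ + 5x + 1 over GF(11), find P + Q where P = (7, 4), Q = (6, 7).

(7, 7)

(7, 4) + (6, 7). λ = (7 - 4)/(6 - 7) ≡ 3/10 mod 11. 10⁻¹ ≡ 10 (mod 11), so λ ≡ 8.
  x = λ² - 7 - 6 = 64 - 13 ≡ 7; y = λ·(7 - 7) - 4 ≡ 7. → (7, 7)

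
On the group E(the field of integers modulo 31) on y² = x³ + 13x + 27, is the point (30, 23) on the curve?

y² = 23² ≡ 2; x³ + 13x + 27 = 27417 ≡ 13 (mod 31). 2 ≠ 13.

no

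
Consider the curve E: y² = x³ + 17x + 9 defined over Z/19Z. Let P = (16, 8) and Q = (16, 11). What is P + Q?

The two points share x = 16 and their y-coordinates satisfy 8 + 11 ≡ 0 (mod 19), so they are inverses. Their sum is O.

O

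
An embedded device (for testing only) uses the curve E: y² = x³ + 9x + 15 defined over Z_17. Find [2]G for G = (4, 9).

tangent at (4, 9): λ = (3·4² + 9)/(2·9) ≡ 6/1. 1⁻¹ ≡ 1 (mod 17), so λ ≡ 6·1 ≡ 6.
  x = λ² - 4 - 4 = 36 - 8 ≡ 11; y = λ·(4 - 11) - 9 ≡ 0. → (11, 0)

(11, 0)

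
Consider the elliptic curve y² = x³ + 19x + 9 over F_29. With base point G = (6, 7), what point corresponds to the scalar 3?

(8, 21)

Repeated addition: build up to 3G.
2G: tangent at (6, 7): λ = (3·6² + 19)/(2·7) ≡ 11/14. 14⁻¹ ≡ 27 (mod 29), so λ ≡ 11·27 ≡ 7.
  x = λ² - 6 - 6 = 49 - 12 ≡ 8; y = λ·(6 - 8) - 7 ≡ 8. → (8, 8)
3G: (8, 8) + (6, 7). λ = (7 - 8)/(6 - 8) ≡ 28/27 mod 29. 27⁻¹ ≡ 14 (mod 29) since 27·14 = 378 ≡ 1, so λ ≡ 15.
  x = λ² - 8 - 6 = 225 - 14 ≡ 8; y = λ·(8 - 8) - 8 ≡ 21. → (8, 21)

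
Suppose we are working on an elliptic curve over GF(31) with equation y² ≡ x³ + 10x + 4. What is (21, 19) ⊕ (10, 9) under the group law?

(8, 21)

(21, 19) + (10, 9). λ = (9 - 19)/(10 - 21) ≡ 21/20 mod 31. 20⁻¹ ≡ 14 (mod 31), so λ ≡ 15.
  x = λ² - 21 - 10 = 225 - 31 ≡ 8; y = λ·(21 - 8) - 19 ≡ 21. → (8, 21)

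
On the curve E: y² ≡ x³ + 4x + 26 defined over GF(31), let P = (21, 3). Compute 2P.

(21, 28)

tangent at (21, 3): λ = (3·21² + 4)/(2·3) ≡ 25/6. 6⁻¹ ≡ 26 (mod 31), so λ ≡ 25·26 ≡ 30.
  x = λ² - 21 - 21 = 900 - 42 ≡ 21; y = λ·(21 - 21) - 3 ≡ 28. → (21, 28)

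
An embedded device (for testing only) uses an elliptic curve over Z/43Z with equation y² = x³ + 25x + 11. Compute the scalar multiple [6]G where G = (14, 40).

Double-and-add on 6 = (110)₂. Start with G = (14, 40) for the leading 1-bit.
double: tangent at (14, 40): λ = (3·14² + 25)/(2·40) ≡ 11/37. 37⁻¹ ≡ 7 (mod 43), so λ ≡ 11·7 ≡ 34.
  x = λ² - 14 - 14 = 1156 - 28 ≡ 10; y = λ·(14 - 10) - 40 ≡ 10. → (10, 10)
add G: (10, 10) + (14, 40). λ = (40 - 10)/(14 - 10) ≡ 30/4 mod 43. 4⁻¹ ≡ 11 (mod 43) since 4·11 = 44 ≡ 1, so λ ≡ 29.
  x = λ² - 10 - 14 = 841 - 24 ≡ 0; y = λ·(10 - 0) - 10 ≡ 22. → (0, 22)
double: tangent at (0, 22): λ = (3·0² + 25)/(2·22) ≡ 25/1. 1⁻¹ ≡ 1 (mod 43) since 1·1 = 1 ≡ 1, so λ ≡ 25·1 ≡ 25.
  x = λ² - 0 - 0 = 625 - 0 ≡ 23; y = λ·(0 - 23) - 22 ≡ 5. → (23, 5)

(23, 5)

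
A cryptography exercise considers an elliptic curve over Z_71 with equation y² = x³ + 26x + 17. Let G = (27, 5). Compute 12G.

Repeated addition: build up to 12G.
2G: tangent at (27, 5): λ = (3·27² + 26)/(2·5) ≡ 12/10. 10⁻¹ ≡ 64 (mod 71) since 10·64 = 640 ≡ 1, so λ ≡ 12·64 ≡ 58.
  x = λ² - 27 - 27 = 3364 - 54 ≡ 44; y = λ·(27 - 44) - 5 ≡ 3. → (44, 3)
3G: (44, 3) + (27, 5). λ = (5 - 3)/(27 - 44) ≡ 2/54 mod 71. 54⁻¹ ≡ 25 (mod 71), so λ ≡ 50.
  x = λ² - 44 - 27 = 2500 - 71 ≡ 15; y = λ·(44 - 15) - 3 ≡ 27. → (15, 27)
4G: (15, 27) + (27, 5). λ = (5 - 27)/(27 - 15) ≡ 49/12 mod 71. 12⁻¹ ≡ 6 (mod 71) since 12·6 = 72 ≡ 1, so λ ≡ 10.
  x = λ² - 15 - 27 = 100 - 42 ≡ 58; y = λ·(15 - 58) - 27 ≡ 40. → (58, 40)
5G: (58, 40) + (27, 5). λ = (5 - 40)/(27 - 58) ≡ 36/40 mod 71. 40⁻¹ ≡ 16 (mod 71), so λ ≡ 8.
  x = λ² - 58 - 27 = 64 - 85 ≡ 50; y = λ·(58 - 50) - 40 ≡ 24. → (50, 24)
6G: (50, 24) + (27, 5). λ = (5 - 24)/(27 - 50) ≡ 52/48 mod 71. 48⁻¹ ≡ 37 (mod 71), so λ ≡ 7.
  x = λ² - 50 - 27 = 49 - 77 ≡ 43; y = λ·(50 - 43) - 24 ≡ 25. → (43, 25)
7G: (43, 25) + (27, 5). λ = (5 - 25)/(27 - 43) ≡ 51/55 mod 71. 55⁻¹ ≡ 31 (mod 71), so λ ≡ 19.
  x = λ² - 43 - 27 = 361 - 70 ≡ 7; y = λ·(43 - 7) - 25 ≡ 20. → (7, 20)
8G: (7, 20) + (27, 5). λ = (5 - 20)/(27 - 7) ≡ 56/20 mod 71. 20⁻¹ ≡ 32 (mod 71), so λ ≡ 17.
  x = λ² - 7 - 27 = 289 - 34 ≡ 42; y = λ·(7 - 42) - 20 ≡ 24. → (42, 24)
9G: (42, 24) + (27, 5). λ = (5 - 24)/(27 - 42) ≡ 52/56 mod 71. 56⁻¹ ≡ 52 (mod 71), so λ ≡ 6.
  x = λ² - 42 - 27 = 36 - 69 ≡ 38; y = λ·(42 - 38) - 24 ≡ 0. → (38, 0)
10G: (38, 0) + (27, 5). λ = (5 - 0)/(27 - 38) ≡ 5/60 mod 71. 60⁻¹ ≡ 58 (mod 71), so λ ≡ 6.
  x = λ² - 38 - 27 = 36 - 65 ≡ 42; y = λ·(38 - 42) - 0 ≡ 47. → (42, 47)
11G: (42, 47) + (27, 5). λ = (5 - 47)/(27 - 42) ≡ 29/56 mod 71. 56⁻¹ ≡ 52 (mod 71), so λ ≡ 17.
  x = λ² - 42 - 27 = 289 - 69 ≡ 7; y = λ·(42 - 7) - 47 ≡ 51. → (7, 51)
12G: (7, 51) + (27, 5). λ = (5 - 51)/(27 - 7) ≡ 25/20 mod 71. 20⁻¹ ≡ 32 (mod 71), so λ ≡ 19.
  x = λ² - 7 - 27 = 361 - 34 ≡ 43; y = λ·(7 - 43) - 51 ≡ 46. → (43, 46)

(43, 46)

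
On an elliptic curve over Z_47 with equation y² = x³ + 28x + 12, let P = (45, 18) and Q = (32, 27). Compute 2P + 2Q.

First 2P:
Repeated addition: build up to 2P.
2P: tangent at (45, 18): λ = (3·45² + 28)/(2·18) ≡ 40/36. 36⁻¹ ≡ 17 (mod 47) since 36·17 = 612 ≡ 1, so λ ≡ 40·17 ≡ 22.
  x = λ² - 45 - 45 = 484 - 90 ≡ 18; y = λ·(45 - 18) - 18 ≡ 12. → (18, 12)
2P = (18, 12).
Next 2Q:
Repeated addition: build up to 2Q.
2Q: tangent at (32, 27): λ = (3·32² + 28)/(2·27) ≡ 45/7. 7⁻¹ ≡ 27 (mod 47), so λ ≡ 45·27 ≡ 40.
  x = λ² - 32 - 32 = 1600 - 64 ≡ 32; y = λ·(32 - 32) - 27 ≡ 20. → (32, 20)
2Q = (32, 20).
Finally 2P + 2Q:
(18, 12) + (32, 20). λ = (20 - 12)/(32 - 18) ≡ 8/14 mod 47. 14⁻¹ ≡ 37 (mod 47) since 14·37 = 518 ≡ 1, so λ ≡ 14.
  x = λ² - 18 - 32 = 196 - 50 ≡ 5; y = λ·(18 - 5) - 12 ≡ 29. → (5, 29)

(5, 29)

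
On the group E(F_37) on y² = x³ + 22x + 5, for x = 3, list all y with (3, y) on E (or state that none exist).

none

x³ + 22x + 5 = 98 ≡ 24 (mod 37).
24 is a non-residue mod 37; no y exists.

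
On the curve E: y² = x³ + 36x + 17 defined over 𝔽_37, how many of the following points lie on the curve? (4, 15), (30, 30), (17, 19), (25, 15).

(4, 15): 15² ≡ 3, rhs ≡ 3 → on.
(30, 30): 30² ≡ 12, rhs ≡ 14 → off.
(17, 19): 19² ≡ 28, rhs ≡ 29 → off.
(25, 15): 15² ≡ 3, rhs ≡ 3 → on.

2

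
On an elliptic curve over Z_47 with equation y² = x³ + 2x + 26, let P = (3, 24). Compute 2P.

tangent at (3, 24): λ = (3·3² + 2)/(2·24) ≡ 29/1. 1⁻¹ ≡ 1 (mod 47), so λ ≡ 29·1 ≡ 29.
  x = λ² - 3 - 3 = 841 - 6 ≡ 36; y = λ·(3 - 36) - 24 ≡ 6. → (36, 6)

(36, 6)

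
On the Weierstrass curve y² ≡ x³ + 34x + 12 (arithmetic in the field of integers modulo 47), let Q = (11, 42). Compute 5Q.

(40, 29)

Double-and-add on 5 = (101)₂. Start with Q = (11, 42) for the leading 1-bit.
double: tangent at (11, 42): λ = (3·11² + 34)/(2·42) ≡ 21/37. 37⁻¹ ≡ 14 (mod 47) since 37·14 = 518 ≡ 1, so λ ≡ 21·14 ≡ 12.
  x = λ² - 11 - 11 = 144 - 22 ≡ 28; y = λ·(11 - 28) - 42 ≡ 36. → (28, 36)
double: tangent at (28, 36): λ = (3·28² + 34)/(2·36) ≡ 36/25. 25⁻¹ ≡ 32 (mod 47), so λ ≡ 36·32 ≡ 24.
  x = λ² - 28 - 28 = 576 - 56 ≡ 3; y = λ·(28 - 3) - 36 ≡ 0. → (3, 0)
add Q: (3, 0) + (11, 42). λ = (42 - 0)/(11 - 3) ≡ 42/8 mod 47. 8⁻¹ ≡ 6 (mod 47), so λ ≡ 17.
  x = λ² - 3 - 11 = 289 - 14 ≡ 40; y = λ·(3 - 40) - 0 ≡ 29. → (40, 29)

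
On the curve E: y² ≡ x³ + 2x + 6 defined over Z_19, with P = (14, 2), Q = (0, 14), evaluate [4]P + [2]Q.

First 4P:
Double-and-add on 4 = (100)₂. Start with P = (14, 2) for the leading 1-bit.
double: tangent at (14, 2): λ = (3·14² + 2)/(2·2) ≡ 1/4. 4⁻¹ ≡ 5 (mod 19) since 4·5 = 20 ≡ 1, so λ ≡ 1·5 ≡ 5.
  x = λ² - 14 - 14 = 25 - 28 ≡ 16; y = λ·(14 - 16) - 2 ≡ 7. → (16, 7)
double: tangent at (16, 7): λ = (3·16² + 2)/(2·7) ≡ 10/14. 14⁻¹ ≡ 15 (mod 19) since 14·15 = 210 ≡ 1, so λ ≡ 10·15 ≡ 17.
  x = λ² - 16 - 16 = 289 - 32 ≡ 10; y = λ·(16 - 10) - 7 ≡ 0. → (10, 0)
4P = (10, 0).
Next 2Q:
Repeated addition: build up to 2Q.
2Q: tangent at (0, 14): λ = (3·0² + 2)/(2·14) ≡ 2/9. 9⁻¹ ≡ 17 (mod 19), so λ ≡ 2·17 ≡ 15.
  x = λ² - 0 - 0 = 225 - 0 ≡ 16; y = λ·(0 - 16) - 14 ≡ 12. → (16, 12)
2Q = (16, 12).
Finally 4P + 2Q:
(10, 0) + (16, 12). λ = (12 - 0)/(16 - 10) ≡ 12/6 mod 19. 6⁻¹ ≡ 16 (mod 19), so λ ≡ 2.
  x = λ² - 10 - 16 = 4 - 26 ≡ 16; y = λ·(10 - 16) - 0 ≡ 7. → (16, 7)

(16, 7)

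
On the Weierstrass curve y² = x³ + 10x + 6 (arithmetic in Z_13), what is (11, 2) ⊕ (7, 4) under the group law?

(11, 2) + (7, 4). λ = (4 - 2)/(7 - 11) ≡ 2/9 mod 13. 9⁻¹ ≡ 3 (mod 13) since 9·3 = 27 ≡ 1, so λ ≡ 6.
  x = λ² - 11 - 7 = 36 - 18 ≡ 5; y = λ·(11 - 5) - 2 ≡ 8. → (5, 8)

(5, 8)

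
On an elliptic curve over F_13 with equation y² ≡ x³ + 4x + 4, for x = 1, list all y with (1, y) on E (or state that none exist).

3, 10

x³ + 4x + 4 = 9 ≡ 9 (mod 13).
Square roots of 9 mod 13: 3 and 10 (since 3² = 9 ≡ 9).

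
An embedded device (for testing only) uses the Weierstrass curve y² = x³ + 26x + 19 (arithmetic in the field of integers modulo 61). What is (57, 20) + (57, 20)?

tangent at (57, 20): λ = (3·57² + 26)/(2·20) ≡ 13/40. 40⁻¹ ≡ 29 (mod 61) since 40·29 = 1160 ≡ 1, so λ ≡ 13·29 ≡ 11.
  x = λ² - 57 - 57 = 121 - 114 ≡ 7; y = λ·(57 - 7) - 20 ≡ 42. → (7, 42)

(7, 42)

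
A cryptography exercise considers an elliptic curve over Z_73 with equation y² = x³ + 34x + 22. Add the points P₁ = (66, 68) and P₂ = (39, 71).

(66, 68) + (39, 71). λ = (71 - 68)/(39 - 66) ≡ 3/46 mod 73. 46⁻¹ ≡ 27 (mod 73), so λ ≡ 8.
  x = λ² - 66 - 39 = 64 - 105 ≡ 32; y = λ·(66 - 32) - 68 ≡ 58. → (32, 58)

(32, 58)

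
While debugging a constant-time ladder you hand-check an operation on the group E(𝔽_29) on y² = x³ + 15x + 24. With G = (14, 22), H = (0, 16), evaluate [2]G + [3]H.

(25, 4)

First 2G:
Repeated addition: build up to 2G.
2G: tangent at (14, 22): λ = (3·14² + 15)/(2·22) ≡ 23/15. 15⁻¹ ≡ 2 (mod 29) since 15·2 = 30 ≡ 1, so λ ≡ 23·2 ≡ 17.
  x = λ² - 14 - 14 = 289 - 28 ≡ 0; y = λ·(14 - 0) - 22 ≡ 13. → (0, 13)
2G = (0, 13).
Next 3H:
Repeated addition: build up to 3H.
2H: tangent at (0, 16): λ = (3·0² + 15)/(2·16) ≡ 15/3. 3⁻¹ ≡ 10 (mod 29) since 3·10 = 30 ≡ 1, so λ ≡ 15·10 ≡ 5.
  x = λ² - 0 - 0 = 25 - 0 ≡ 25; y = λ·(0 - 25) - 16 ≡ 4. → (25, 4)
3H: (25, 4) + (0, 16). λ = (16 - 4)/(0 - 25) ≡ 12/4 mod 29. 4⁻¹ ≡ 22 (mod 29), so λ ≡ 3.
  x = λ² - 25 - 0 = 9 - 25 ≡ 13; y = λ·(25 - 13) - 4 ≡ 3. → (13, 3)
3H = (13, 3).
Finally 2G + 3H:
(0, 13) + (13, 3). λ = (3 - 13)/(13 - 0) ≡ 19/13 mod 29. 13⁻¹ ≡ 9 (mod 29) since 13·9 = 117 ≡ 1, so λ ≡ 26.
  x = λ² - 0 - 13 = 676 - 13 ≡ 25; y = λ·(0 - 25) - 13 ≡ 4. → (25, 4)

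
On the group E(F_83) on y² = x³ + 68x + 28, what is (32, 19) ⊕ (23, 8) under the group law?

(32, 19) + (23, 8). λ = (8 - 19)/(23 - 32) ≡ 72/74 mod 83. 74⁻¹ ≡ 46 (mod 83), so λ ≡ 75.
  x = λ² - 32 - 23 = 5625 - 55 ≡ 9; y = λ·(32 - 9) - 19 ≡ 46. → (9, 46)

(9, 46)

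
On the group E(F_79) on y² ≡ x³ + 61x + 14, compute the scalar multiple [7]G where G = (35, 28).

(2, 67)

Repeated addition: build up to 7G.
2G: tangent at (35, 28): λ = (3·35² + 61)/(2·28) ≡ 23/56. 56⁻¹ ≡ 24 (mod 79), so λ ≡ 23·24 ≡ 78.
  x = λ² - 35 - 35 = 6084 - 70 ≡ 10; y = λ·(35 - 10) - 28 ≡ 26. → (10, 26)
3G: (10, 26) + (35, 28). λ = (28 - 26)/(35 - 10) ≡ 2/25 mod 79. 25⁻¹ ≡ 19 (mod 79) since 25·19 = 475 ≡ 1, so λ ≡ 38.
  x = λ² - 10 - 35 = 1444 - 45 ≡ 56; y = λ·(10 - 56) - 26 ≡ 43. → (56, 43)
4G: (56, 43) + (35, 28). λ = (28 - 43)/(35 - 56) ≡ 64/58 mod 79. 58⁻¹ ≡ 15 (mod 79), so λ ≡ 12.
  x = λ² - 56 - 35 = 144 - 91 ≡ 53; y = λ·(56 - 53) - 43 ≡ 72. → (53, 72)
5G: (53, 72) + (35, 28). λ = (28 - 72)/(35 - 53) ≡ 35/61 mod 79. 61⁻¹ ≡ 57 (mod 79), so λ ≡ 20.
  x = λ² - 53 - 35 = 400 - 88 ≡ 75; y = λ·(53 - 75) - 72 ≡ 41. → (75, 41)
6G: (75, 41) + (35, 28). λ = (28 - 41)/(35 - 75) ≡ 66/39 mod 79. 39⁻¹ ≡ 77 (mod 79), so λ ≡ 26.
  x = λ² - 75 - 35 = 676 - 110 ≡ 13; y = λ·(75 - 13) - 41 ≡ 70. → (13, 70)
7G: (13, 70) + (35, 28). λ = (28 - 70)/(35 - 13) ≡ 37/22 mod 79. 22⁻¹ ≡ 18 (mod 79) since 22·18 = 396 ≡ 1, so λ ≡ 34.
  x = λ² - 13 - 35 = 1156 - 48 ≡ 2; y = λ·(13 - 2) - 70 ≡ 67. → (2, 67)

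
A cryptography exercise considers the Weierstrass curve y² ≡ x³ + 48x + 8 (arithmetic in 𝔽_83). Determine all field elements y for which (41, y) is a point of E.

x³ + 48x + 8 = 70897 ≡ 15 (mod 83).
15 is a non-residue mod 83; no y exists.

none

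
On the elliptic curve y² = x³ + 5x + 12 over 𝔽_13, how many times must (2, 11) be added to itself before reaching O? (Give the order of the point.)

8

2P: tangent at (2, 11): λ = (3·2² + 5)/(2·11) ≡ 4/9. 9⁻¹ ≡ 3 (mod 13), so λ ≡ 4·3 ≡ 12.
  x = λ² - 2 - 2 = 144 - 4 ≡ 10; y = λ·(2 - 10) - 11 ≡ 10. → (10, 10)
3P: (10, 10) + (2, 11). λ = (11 - 10)/(2 - 10) ≡ 1/5 mod 13. 5⁻¹ ≡ 8 (mod 13), so λ ≡ 8.
  x = λ² - 10 - 2 = 64 - 12 ≡ 0; y = λ·(10 - 0) - 10 ≡ 5. → (0, 5)
4P: (0, 5) + (2, 11). λ = (11 - 5)/(2 - 0) ≡ 6/2 mod 13. 2⁻¹ ≡ 7 (mod 13) since 2·7 = 14 ≡ 1, so λ ≡ 3.
  x = λ² - 0 - 2 = 9 - 2 ≡ 7; y = λ·(0 - 7) - 5 ≡ 0. → (7, 0)
5P: (7, 0) + (2, 11). λ = (11 - 0)/(2 - 7) ≡ 11/8 mod 13. 8⁻¹ ≡ 5 (mod 13), so λ ≡ 3.
  x = λ² - 7 - 2 = 9 - 9 ≡ 0; y = λ·(7 - 0) - 0 ≡ 8. → (0, 8)
6P: (0, 8) + (2, 11). λ = (11 - 8)/(2 - 0) ≡ 3/2 mod 13. 2⁻¹ ≡ 7 (mod 13), so λ ≡ 8.
  x = λ² - 0 - 2 = 64 - 2 ≡ 10; y = λ·(0 - 10) - 8 ≡ 3. → (10, 3)
7P: (10, 3) + (2, 11). λ = (11 - 3)/(2 - 10) ≡ 8/5 mod 13. 5⁻¹ ≡ 8 (mod 13), so λ ≡ 12.
  x = λ² - 10 - 2 = 144 - 12 ≡ 2; y = λ·(10 - 2) - 3 ≡ 2. → (2, 2)
8P: (2, 2) + (2, 11): same x and y₁ ≡ -y₂, so the sum is O.
8P = O, so the order is 8.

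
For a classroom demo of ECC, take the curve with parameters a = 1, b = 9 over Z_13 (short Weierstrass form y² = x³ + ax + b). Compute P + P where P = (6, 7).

tangent at (6, 7): λ = (3·6² + 1)/(2·7) ≡ 5/1. 1⁻¹ ≡ 1 (mod 13) since 1·1 = 1 ≡ 1, so λ ≡ 5·1 ≡ 5.
  x = λ² - 6 - 6 = 25 - 12 ≡ 0; y = λ·(6 - 0) - 7 ≡ 10. → (0, 10)

(0, 10)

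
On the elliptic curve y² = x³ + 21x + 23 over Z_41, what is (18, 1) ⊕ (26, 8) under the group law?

(33, 32)

(18, 1) + (26, 8). λ = (8 - 1)/(26 - 18) ≡ 7/8 mod 41. 8⁻¹ ≡ 36 (mod 41), so λ ≡ 6.
  x = λ² - 18 - 26 = 36 - 44 ≡ 33; y = λ·(18 - 33) - 1 ≡ 32. → (33, 32)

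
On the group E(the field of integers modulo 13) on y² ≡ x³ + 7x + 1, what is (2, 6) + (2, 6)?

tangent at (2, 6): λ = (3·2² + 7)/(2·6) ≡ 6/12. 12⁻¹ ≡ 12 (mod 13) since 12·12 = 144 ≡ 1, so λ ≡ 6·12 ≡ 7.
  x = λ² - 2 - 2 = 49 - 4 ≡ 6; y = λ·(2 - 6) - 6 ≡ 5. → (6, 5)

(6, 5)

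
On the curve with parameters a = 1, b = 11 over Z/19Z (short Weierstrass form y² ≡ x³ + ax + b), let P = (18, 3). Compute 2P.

(13, 13)

tangent at (18, 3): λ = (3·18² + 1)/(2·3) ≡ 4/6. 6⁻¹ ≡ 16 (mod 19) since 6·16 = 96 ≡ 1, so λ ≡ 4·16 ≡ 7.
  x = λ² - 18 - 18 = 49 - 36 ≡ 13; y = λ·(18 - 13) - 3 ≡ 13. → (13, 13)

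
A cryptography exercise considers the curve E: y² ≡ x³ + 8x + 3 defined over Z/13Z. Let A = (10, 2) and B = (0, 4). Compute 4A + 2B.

First 4A:
Double-and-add on 4 = (100)₂. Start with A = (10, 2) for the leading 1-bit.
double: tangent at (10, 2): λ = (3·10² + 8)/(2·2) ≡ 9/4. 4⁻¹ ≡ 10 (mod 13), so λ ≡ 9·10 ≡ 12.
  x = λ² - 10 - 10 = 144 - 20 ≡ 7; y = λ·(10 - 7) - 2 ≡ 8. → (7, 8)
double: tangent at (7, 8): λ = (3·7² + 8)/(2·8) ≡ 12/3. 3⁻¹ ≡ 9 (mod 13), so λ ≡ 12·9 ≡ 4.
  x = λ² - 7 - 7 = 16 - 14 ≡ 2; y = λ·(7 - 2) - 8 ≡ 12. → (2, 12)
4A = (2, 12).
Next 2B:
Repeated addition: build up to 2B.
2B: tangent at (0, 4): λ = (3·0² + 8)/(2·4) ≡ 8/8. 8⁻¹ ≡ 5 (mod 13), so λ ≡ 8·5 ≡ 1.
  x = λ² - 0 - 0 = 1 - 0 ≡ 1; y = λ·(0 - 1) - 4 ≡ 8. → (1, 8)
2B = (1, 8).
Finally 4A + 2B:
(2, 12) + (1, 8). λ = (8 - 12)/(1 - 2) ≡ 9/12 mod 13. 12⁻¹ ≡ 12 (mod 13), so λ ≡ 4.
  x = λ² - 2 - 1 = 16 - 3 ≡ 0; y = λ·(2 - 0) - 12 ≡ 9. → (0, 9)

(0, 9)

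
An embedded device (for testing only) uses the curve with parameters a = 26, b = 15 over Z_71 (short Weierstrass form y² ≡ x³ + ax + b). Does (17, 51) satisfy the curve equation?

yes

y² = 51² ≡ 45; x³ + 26x + 15 = 5370 ≡ 45 (mod 71). 45 = 45.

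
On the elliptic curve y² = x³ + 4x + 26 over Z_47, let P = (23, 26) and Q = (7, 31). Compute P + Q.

(7, 16)

(23, 26) + (7, 31). λ = (31 - 26)/(7 - 23) ≡ 5/31 mod 47. 31⁻¹ ≡ 44 (mod 47) since 31·44 = 1364 ≡ 1, so λ ≡ 32.
  x = λ² - 23 - 7 = 1024 - 30 ≡ 7; y = λ·(23 - 7) - 26 ≡ 16. → (7, 16)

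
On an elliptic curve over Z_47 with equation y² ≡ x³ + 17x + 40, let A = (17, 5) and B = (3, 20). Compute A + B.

(14, 22)

(17, 5) + (3, 20). λ = (20 - 5)/(3 - 17) ≡ 15/33 mod 47. 33⁻¹ ≡ 10 (mod 47), so λ ≡ 9.
  x = λ² - 17 - 3 = 81 - 20 ≡ 14; y = λ·(17 - 14) - 5 ≡ 22. → (14, 22)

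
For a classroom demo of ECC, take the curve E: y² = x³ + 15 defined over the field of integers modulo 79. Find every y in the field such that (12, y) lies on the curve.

20, 59

x³ + 0x + 15 = 1743 ≡ 5 (mod 79).
Square roots of 5 mod 79: 20 and 59 (since 20² = 400 ≡ 5).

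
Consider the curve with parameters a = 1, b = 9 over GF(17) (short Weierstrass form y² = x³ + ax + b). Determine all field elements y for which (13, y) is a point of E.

x³ + 1x + 9 = 2219 ≡ 9 (mod 17).
Square roots of 9 mod 17: 3 and 14 (since 3² = 9 ≡ 9).

3, 14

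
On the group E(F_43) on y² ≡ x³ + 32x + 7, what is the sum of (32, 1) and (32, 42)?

O

The two points share x = 32 and their y-coordinates satisfy 1 + 42 ≡ 0 (mod 43), so they are inverses. Their sum is O.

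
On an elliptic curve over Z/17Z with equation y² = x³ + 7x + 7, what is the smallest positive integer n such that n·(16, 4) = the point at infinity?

2P: tangent at (16, 4): λ = (3·16² + 7)/(2·4) ≡ 10/8. 8⁻¹ ≡ 15 (mod 17) since 8·15 = 120 ≡ 1, so λ ≡ 10·15 ≡ 14.
  x = λ² - 16 - 16 = 196 - 32 ≡ 11; y = λ·(16 - 11) - 4 ≡ 15. → (11, 15)
3P: (11, 15) + (16, 4). λ = (4 - 15)/(16 - 11) ≡ 6/5 mod 17. 5⁻¹ ≡ 7 (mod 17), so λ ≡ 8.
  x = λ² - 11 - 16 = 64 - 27 ≡ 3; y = λ·(11 - 3) - 15 ≡ 15. → (3, 15)
4P: (3, 15) + (16, 4). λ = (4 - 15)/(16 - 3) ≡ 6/13 mod 17. 13⁻¹ ≡ 4 (mod 17), so λ ≡ 7.
  x = λ² - 3 - 16 = 49 - 19 ≡ 13; y = λ·(3 - 13) - 15 ≡ 0. → (13, 0)
5P: (13, 0) + (16, 4). λ = (4 - 0)/(16 - 13) ≡ 4/3 mod 17. 3⁻¹ ≡ 6 (mod 17) since 3·6 = 18 ≡ 1, so λ ≡ 7.
  x = λ² - 13 - 16 = 49 - 29 ≡ 3; y = λ·(13 - 3) - 0 ≡ 2. → (3, 2)
6P: (3, 2) + (16, 4). λ = (4 - 2)/(16 - 3) ≡ 2/13 mod 17. 13⁻¹ ≡ 4 (mod 17) since 13·4 = 52 ≡ 1, so λ ≡ 8.
  x = λ² - 3 - 16 = 64 - 19 ≡ 11; y = λ·(3 - 11) - 2 ≡ 2. → (11, 2)
7P: (11, 2) + (16, 4). λ = (4 - 2)/(16 - 11) ≡ 2/5 mod 17. 5⁻¹ ≡ 7 (mod 17) since 5·7 = 35 ≡ 1, so λ ≡ 14.
  x = λ² - 11 - 16 = 196 - 27 ≡ 16; y = λ·(11 - 16) - 2 ≡ 13. → (16, 13)
8P: (16, 13) + (16, 4): same x and y₁ ≡ -y₂, so the sum is the point at infinity.
8P = the point at infinity, so the order is 8.

8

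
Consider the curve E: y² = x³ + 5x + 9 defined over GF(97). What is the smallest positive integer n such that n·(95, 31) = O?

2P: tangent at (95, 31): λ = (3·95² + 5)/(2·31) ≡ 17/62. 62⁻¹ ≡ 36 (mod 97) since 62·36 = 2232 ≡ 1, so λ ≡ 17·36 ≡ 30.
  x = λ² - 95 - 95 = 900 - 190 ≡ 31; y = λ·(95 - 31) - 31 ≡ 46. → (31, 46)
3P: (31, 46) + (95, 31). λ = (31 - 46)/(95 - 31) ≡ 82/64 mod 97. 64⁻¹ ≡ 47 (mod 97), so λ ≡ 71.
  x = λ² - 31 - 95 = 5041 - 126 ≡ 65; y = λ·(31 - 65) - 46 ≡ 62. → (65, 62)
4P: (65, 62) + (95, 31). λ = (31 - 62)/(95 - 65) ≡ 66/30 mod 97. 30⁻¹ ≡ 55 (mod 97) since 30·55 = 1650 ≡ 1, so λ ≡ 41.
  x = λ² - 65 - 95 = 1681 - 160 ≡ 66; y = λ·(65 - 66) - 62 ≡ 91. → (66, 91)
5P: (66, 91) + (95, 31). λ = (31 - 91)/(95 - 66) ≡ 37/29 mod 97. 29⁻¹ ≡ 87 (mod 97), so λ ≡ 18.
  x = λ² - 66 - 95 = 324 - 161 ≡ 66; y = λ·(66 - 66) - 91 ≡ 6. → (66, 6)
6P: (66, 6) + (95, 31). λ = (31 - 6)/(95 - 66) ≡ 25/29 mod 97. 29⁻¹ ≡ 87 (mod 97), so λ ≡ 41.
  x = λ² - 66 - 95 = 1681 - 161 ≡ 65; y = λ·(66 - 65) - 6 ≡ 35. → (65, 35)
7P: (65, 35) + (95, 31). λ = (31 - 35)/(95 - 65) ≡ 93/30 mod 97. 30⁻¹ ≡ 55 (mod 97), so λ ≡ 71.
  x = λ² - 65 - 95 = 5041 - 160 ≡ 31; y = λ·(65 - 31) - 35 ≡ 51. → (31, 51)
8P: (31, 51) + (95, 31). λ = (31 - 51)/(95 - 31) ≡ 77/64 mod 97. 64⁻¹ ≡ 47 (mod 97) since 64·47 = 3008 ≡ 1, so λ ≡ 30.
  x = λ² - 31 - 95 = 900 - 126 ≡ 95; y = λ·(31 - 95) - 51 ≡ 66. → (95, 66)
9P: (95, 66) + (95, 31): same x and y₁ ≡ -y₂, so the sum is O.
9P = O, so the order is 9.

9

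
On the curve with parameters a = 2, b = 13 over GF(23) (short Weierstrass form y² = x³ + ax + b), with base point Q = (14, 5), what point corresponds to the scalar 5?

(14, 5)

Repeated addition: build up to 5Q.
2Q: tangent at (14, 5): λ = (3·14² + 2)/(2·5) ≡ 15/10. 10⁻¹ ≡ 7 (mod 23) since 10·7 = 70 ≡ 1, so λ ≡ 15·7 ≡ 13.
  x = λ² - 14 - 14 = 169 - 28 ≡ 3; y = λ·(14 - 3) - 5 ≡ 0. → (3, 0)
3Q: (3, 0) + (14, 5). λ = (5 - 0)/(14 - 3) ≡ 5/11 mod 23. 11⁻¹ ≡ 21 (mod 23) since 11·21 = 231 ≡ 1, so λ ≡ 13.
  x = λ² - 3 - 14 = 169 - 17 ≡ 14; y = λ·(3 - 14) - 0 ≡ 18. → (14, 18)
4Q: (14, 18) + (14, 5): same x and y₁ ≡ -y₂, so the sum is O.
5Q: O + (14, 5) = (14, 5) (identity).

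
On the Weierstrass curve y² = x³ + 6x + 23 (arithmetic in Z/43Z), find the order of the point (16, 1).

5

2P: tangent at (16, 1): λ = (3·16² + 6)/(2·1) ≡ 0/2. 2⁻¹ ≡ 22 (mod 43), so λ ≡ 0·22 ≡ 0.
  x = λ² - 16 - 16 = 0 - 32 ≡ 11; y = λ·(16 - 11) - 1 ≡ 42. → (11, 42)
3P: (11, 42) + (16, 1). λ = (1 - 42)/(16 - 11) ≡ 2/5 mod 43. 5⁻¹ ≡ 26 (mod 43), so λ ≡ 9.
  x = λ² - 11 - 16 = 81 - 27 ≡ 11; y = λ·(11 - 11) - 42 ≡ 1. → (11, 1)
4P: (11, 1) + (16, 1). λ = (1 - 1)/(16 - 11) ≡ 0/5 mod 43. 5⁻¹ ≡ 26 (mod 43) since 5·26 = 130 ≡ 1, so λ ≡ 0.
  x = λ² - 11 - 16 = 0 - 27 ≡ 16; y = λ·(11 - 16) - 1 ≡ 42. → (16, 42)
5P: (16, 42) + (16, 1): same x and y₁ ≡ -y₂, so the sum is O.
5P = O, so the order is 5.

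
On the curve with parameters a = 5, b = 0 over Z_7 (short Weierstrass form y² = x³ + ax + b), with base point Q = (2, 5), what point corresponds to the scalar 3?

(2, 2)

Repeated addition: build up to 3Q.
2Q: tangent at (2, 5): λ = (3·2² + 5)/(2·5) ≡ 3/3. 3⁻¹ ≡ 5 (mod 7), so λ ≡ 3·5 ≡ 1.
  x = λ² - 2 - 2 = 1 - 4 ≡ 4; y = λ·(2 - 4) - 5 ≡ 0. → (4, 0)
3Q: (4, 0) + (2, 5). λ = (5 - 0)/(2 - 4) ≡ 5/5 mod 7. 5⁻¹ ≡ 3 (mod 7) since 5·3 = 15 ≡ 1, so λ ≡ 1.
  x = λ² - 4 - 2 = 1 - 6 ≡ 2; y = λ·(4 - 2) - 0 ≡ 2. → (2, 2)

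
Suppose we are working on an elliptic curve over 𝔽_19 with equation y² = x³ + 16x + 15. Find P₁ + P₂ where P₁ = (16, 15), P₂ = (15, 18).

(16, 15) + (15, 18). λ = (18 - 15)/(15 - 16) ≡ 3/18 mod 19. 18⁻¹ ≡ 18 (mod 19), so λ ≡ 16.
  x = λ² - 16 - 15 = 256 - 31 ≡ 16; y = λ·(16 - 16) - 15 ≡ 4. → (16, 4)

(16, 4)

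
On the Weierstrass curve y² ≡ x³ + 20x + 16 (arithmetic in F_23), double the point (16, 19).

tangent at (16, 19): λ = (3·16² + 20)/(2·19) ≡ 6/15. 15⁻¹ ≡ 20 (mod 23) since 15·20 = 300 ≡ 1, so λ ≡ 6·20 ≡ 5.
  x = λ² - 16 - 16 = 25 - 32 ≡ 16; y = λ·(16 - 16) - 19 ≡ 4. → (16, 4)

(16, 4)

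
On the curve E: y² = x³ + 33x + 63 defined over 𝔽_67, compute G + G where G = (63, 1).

(57, 41)

tangent at (63, 1): λ = (3·63² + 33)/(2·1) ≡ 14/2. 2⁻¹ ≡ 34 (mod 67) since 2·34 = 68 ≡ 1, so λ ≡ 14·34 ≡ 7.
  x = λ² - 63 - 63 = 49 - 126 ≡ 57; y = λ·(63 - 57) - 1 ≡ 41. → (57, 41)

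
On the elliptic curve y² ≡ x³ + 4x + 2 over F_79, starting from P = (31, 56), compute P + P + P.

(77, 67)

Repeated addition: build up to 3P.
2P: tangent at (31, 56): λ = (3·31² + 4)/(2·56) ≡ 43/33. 33⁻¹ ≡ 12 (mod 79), so λ ≡ 43·12 ≡ 42.
  x = λ² - 31 - 31 = 1764 - 62 ≡ 43; y = λ·(31 - 43) - 56 ≡ 72. → (43, 72)
3P: (43, 72) + (31, 56). λ = (56 - 72)/(31 - 43) ≡ 63/67 mod 79. 67⁻¹ ≡ 46 (mod 79), so λ ≡ 54.
  x = λ² - 43 - 31 = 2916 - 74 ≡ 77; y = λ·(43 - 77) - 72 ≡ 67. → (77, 67)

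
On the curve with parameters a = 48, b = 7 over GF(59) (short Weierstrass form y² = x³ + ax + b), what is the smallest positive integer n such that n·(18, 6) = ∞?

2P: tangent at (18, 6): λ = (3·18² + 48)/(2·6) ≡ 17/12. 12⁻¹ ≡ 5 (mod 59) since 12·5 = 60 ≡ 1, so λ ≡ 17·5 ≡ 26.
  x = λ² - 18 - 18 = 676 - 36 ≡ 50; y = λ·(18 - 50) - 6 ≡ 47. → (50, 47)
3P: (50, 47) + (18, 6). λ = (6 - 47)/(18 - 50) ≡ 18/27 mod 59. 27⁻¹ ≡ 35 (mod 59), so λ ≡ 40.
  x = λ² - 50 - 18 = 1600 - 68 ≡ 57; y = λ·(50 - 57) - 47 ≡ 27. → (57, 27)
4P: (57, 27) + (18, 6). λ = (6 - 27)/(18 - 57) ≡ 38/20 mod 59. 20⁻¹ ≡ 3 (mod 59), so λ ≡ 55.
  x = λ² - 57 - 18 = 3025 - 75 ≡ 0; y = λ·(57 - 0) - 27 ≡ 40. → (0, 40)
5P: (0, 40) + (18, 6). λ = (6 - 40)/(18 - 0) ≡ 25/18 mod 59. 18⁻¹ ≡ 23 (mod 59), so λ ≡ 44.
  x = λ² - 0 - 18 = 1936 - 18 ≡ 30; y = λ·(0 - 30) - 40 ≡ 56. → (30, 56)
6P: (30, 56) + (18, 6). λ = (6 - 56)/(18 - 30) ≡ 9/47 mod 59. 47⁻¹ ≡ 54 (mod 59) since 47·54 = 2538 ≡ 1, so λ ≡ 14.
  x = λ² - 30 - 18 = 196 - 48 ≡ 30; y = λ·(30 - 30) - 56 ≡ 3. → (30, 3)
7P: (30, 3) + (18, 6). λ = (6 - 3)/(18 - 30) ≡ 3/47 mod 59. 47⁻¹ ≡ 54 (mod 59), so λ ≡ 44.
  x = λ² - 30 - 18 = 1936 - 48 ≡ 0; y = λ·(30 - 0) - 3 ≡ 19. → (0, 19)
8P: (0, 19) + (18, 6). λ = (6 - 19)/(18 - 0) ≡ 46/18 mod 59. 18⁻¹ ≡ 23 (mod 59) since 18·23 = 414 ≡ 1, so λ ≡ 55.
  x = λ² - 0 - 18 = 3025 - 18 ≡ 57; y = λ·(0 - 57) - 19 ≡ 32. → (57, 32)
9P: (57, 32) + (18, 6). λ = (6 - 32)/(18 - 57) ≡ 33/20 mod 59. 20⁻¹ ≡ 3 (mod 59), so λ ≡ 40.
  x = λ² - 57 - 18 = 1600 - 75 ≡ 50; y = λ·(57 - 50) - 32 ≡ 12. → (50, 12)
10P: (50, 12) + (18, 6). λ = (6 - 12)/(18 - 50) ≡ 53/27 mod 59. 27⁻¹ ≡ 35 (mod 59), so λ ≡ 26.
  x = λ² - 50 - 18 = 676 - 68 ≡ 18; y = λ·(50 - 18) - 12 ≡ 53. → (18, 53)
11P: (18, 53) + (18, 6): same x and y₁ ≡ -y₂, so the sum is ∞.
11P = ∞, so the order is 11.

11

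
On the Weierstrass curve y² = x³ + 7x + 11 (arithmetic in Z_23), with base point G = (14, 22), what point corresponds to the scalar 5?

Double-and-add on 5 = (101)₂. Start with G = (14, 22) for the leading 1-bit.
double: tangent at (14, 22): λ = (3·14² + 7)/(2·22) ≡ 20/21. 21⁻¹ ≡ 11 (mod 23), so λ ≡ 20·11 ≡ 13.
  x = λ² - 14 - 14 = 169 - 28 ≡ 3; y = λ·(14 - 3) - 22 ≡ 6. → (3, 6)
double: tangent at (3, 6): λ = (3·3² + 7)/(2·6) ≡ 11/12. 12⁻¹ ≡ 2 (mod 23) since 12·2 = 24 ≡ 1, so λ ≡ 11·2 ≡ 22.
  x = λ² - 3 - 3 = 484 - 6 ≡ 18; y = λ·(3 - 18) - 6 ≡ 9. → (18, 9)
add G: (18, 9) + (14, 22). λ = (22 - 9)/(14 - 18) ≡ 13/19 mod 23. 19⁻¹ ≡ 17 (mod 23), so λ ≡ 14.
  x = λ² - 18 - 14 = 196 - 32 ≡ 3; y = λ·(18 - 3) - 9 ≡ 17. → (3, 17)

(3, 17)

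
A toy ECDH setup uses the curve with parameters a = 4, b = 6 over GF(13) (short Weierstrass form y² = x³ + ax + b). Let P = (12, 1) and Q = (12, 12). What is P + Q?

The two points share x = 12 and their y-coordinates satisfy 1 + 12 ≡ 0 (mod 13), so they are inverses. Their sum is O.

O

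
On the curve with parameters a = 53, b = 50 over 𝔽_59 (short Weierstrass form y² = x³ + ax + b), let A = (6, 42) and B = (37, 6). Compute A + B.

(6, 42) + (37, 6). λ = (6 - 42)/(37 - 6) ≡ 23/31 mod 59. 31⁻¹ ≡ 40 (mod 59) since 31·40 = 1240 ≡ 1, so λ ≡ 35.
  x = λ² - 6 - 37 = 1225 - 43 ≡ 2; y = λ·(6 - 2) - 42 ≡ 39. → (2, 39)

(2, 39)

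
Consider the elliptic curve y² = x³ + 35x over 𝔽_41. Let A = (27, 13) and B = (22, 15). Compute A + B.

(2, 18)

(27, 13) + (22, 15). λ = (15 - 13)/(22 - 27) ≡ 2/36 mod 41. 36⁻¹ ≡ 8 (mod 41), so λ ≡ 16.
  x = λ² - 27 - 22 = 256 - 49 ≡ 2; y = λ·(27 - 2) - 13 ≡ 18. → (2, 18)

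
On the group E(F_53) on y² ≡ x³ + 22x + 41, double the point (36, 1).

tangent at (36, 1): λ = (3·36² + 22)/(2·1) ≡ 41/2. 2⁻¹ ≡ 27 (mod 53), so λ ≡ 41·27 ≡ 47.
  x = λ² - 36 - 36 = 2209 - 72 ≡ 17; y = λ·(36 - 17) - 1 ≡ 44. → (17, 44)

(17, 44)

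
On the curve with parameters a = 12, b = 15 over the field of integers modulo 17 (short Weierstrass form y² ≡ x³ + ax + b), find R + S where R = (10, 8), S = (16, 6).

(10, 9)

(10, 8) + (16, 6). λ = (6 - 8)/(16 - 10) ≡ 15/6 mod 17. 6⁻¹ ≡ 3 (mod 17), so λ ≡ 11.
  x = λ² - 10 - 16 = 121 - 26 ≡ 10; y = λ·(10 - 10) - 8 ≡ 9. → (10, 9)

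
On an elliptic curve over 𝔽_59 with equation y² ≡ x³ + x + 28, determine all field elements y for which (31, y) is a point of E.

x³ + 1x + 28 = 29850 ≡ 55 (mod 59).
55 is a non-residue mod 59; no y exists.

none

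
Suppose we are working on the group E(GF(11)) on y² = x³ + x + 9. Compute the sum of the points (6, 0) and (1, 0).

(4, 0)

(6, 0) + (1, 0). λ = (0 - 0)/(1 - 6) ≡ 0/6 mod 11. 6⁻¹ ≡ 2 (mod 11) since 6·2 = 12 ≡ 1, so λ ≡ 0.
  x = λ² - 6 - 1 = 0 - 7 ≡ 4; y = λ·(6 - 4) - 0 ≡ 0. → (4, 0)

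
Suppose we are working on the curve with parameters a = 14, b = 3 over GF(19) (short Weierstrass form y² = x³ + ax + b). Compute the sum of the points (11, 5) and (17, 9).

(2, 1)

(11, 5) + (17, 9). λ = (9 - 5)/(17 - 11) ≡ 4/6 mod 19. 6⁻¹ ≡ 16 (mod 19), so λ ≡ 7.
  x = λ² - 11 - 17 = 49 - 28 ≡ 2; y = λ·(11 - 2) - 5 ≡ 1. → (2, 1)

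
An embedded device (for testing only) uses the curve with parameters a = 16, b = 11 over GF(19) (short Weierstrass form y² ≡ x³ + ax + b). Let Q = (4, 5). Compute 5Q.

Double-and-add on 5 = (101)₂. Start with Q = (4, 5) for the leading 1-bit.
double: tangent at (4, 5): λ = (3·4² + 16)/(2·5) ≡ 7/10. 10⁻¹ ≡ 2 (mod 19) since 10·2 = 20 ≡ 1, so λ ≡ 7·2 ≡ 14.
  x = λ² - 4 - 4 = 196 - 8 ≡ 17; y = λ·(4 - 17) - 5 ≡ 3. → (17, 3)
double: tangent at (17, 3): λ = (3·17² + 16)/(2·3) ≡ 9/6. 6⁻¹ ≡ 16 (mod 19), so λ ≡ 9·16 ≡ 11.
  x = λ² - 17 - 17 = 121 - 34 ≡ 11; y = λ·(17 - 11) - 3 ≡ 6. → (11, 6)
add Q: (11, 6) + (4, 5). λ = (5 - 6)/(4 - 11) ≡ 18/12 mod 19. 12⁻¹ ≡ 8 (mod 19) since 12·8 = 96 ≡ 1, so λ ≡ 11.
  x = λ² - 11 - 4 = 121 - 15 ≡ 11; y = λ·(11 - 11) - 6 ≡ 13. → (11, 13)

(11, 13)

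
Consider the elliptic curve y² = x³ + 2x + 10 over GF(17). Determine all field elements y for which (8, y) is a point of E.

x³ + 2x + 10 = 538 ≡ 11 (mod 17).
11 is a non-residue mod 17; no y exists.

none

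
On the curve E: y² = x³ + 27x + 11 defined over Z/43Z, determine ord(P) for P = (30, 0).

2

2P: (30, 0) + (30, 0): same x and y₁ ≡ -y₂, so the sum is O.
2P = O, so the order is 2.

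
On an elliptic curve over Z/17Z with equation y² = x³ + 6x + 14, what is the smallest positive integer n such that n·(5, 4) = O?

8

2P: tangent at (5, 4): λ = (3·5² + 6)/(2·4) ≡ 13/8. 8⁻¹ ≡ 15 (mod 17), so λ ≡ 13·15 ≡ 8.
  x = λ² - 5 - 5 = 64 - 10 ≡ 3; y = λ·(5 - 3) - 4 ≡ 12. → (3, 12)
3P: (3, 12) + (5, 4). λ = (4 - 12)/(5 - 3) ≡ 9/2 mod 17. 2⁻¹ ≡ 9 (mod 17), so λ ≡ 13.
  x = λ² - 3 - 5 = 169 - 8 ≡ 8; y = λ·(3 - 8) - 12 ≡ 8. → (8, 8)
4P: (8, 8) + (5, 4). λ = (4 - 8)/(5 - 8) ≡ 13/14 mod 17. 14⁻¹ ≡ 11 (mod 17), so λ ≡ 7.
  x = λ² - 8 - 5 = 49 - 13 ≡ 2; y = λ·(8 - 2) - 8 ≡ 0. → (2, 0)
5P: (2, 0) + (5, 4). λ = (4 - 0)/(5 - 2) ≡ 4/3 mod 17. 3⁻¹ ≡ 6 (mod 17), so λ ≡ 7.
  x = λ² - 2 - 5 = 49 - 7 ≡ 8; y = λ·(2 - 8) - 0 ≡ 9. → (8, 9)
6P: (8, 9) + (5, 4). λ = (4 - 9)/(5 - 8) ≡ 12/14 mod 17. 14⁻¹ ≡ 11 (mod 17) since 14·11 = 154 ≡ 1, so λ ≡ 13.
  x = λ² - 8 - 5 = 169 - 13 ≡ 3; y = λ·(8 - 3) - 9 ≡ 5. → (3, 5)
7P: (3, 5) + (5, 4). λ = (4 - 5)/(5 - 3) ≡ 16/2 mod 17. 2⁻¹ ≡ 9 (mod 17), so λ ≡ 8.
  x = λ² - 3 - 5 = 64 - 8 ≡ 5; y = λ·(3 - 5) - 5 ≡ 13. → (5, 13)
8P: (5, 13) + (5, 4): same x and y₁ ≡ -y₂, so the sum is O.
8P = O, so the order is 8.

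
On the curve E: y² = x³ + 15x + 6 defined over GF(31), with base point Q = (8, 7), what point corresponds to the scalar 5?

Repeated addition: build up to 5Q.
2Q: tangent at (8, 7): λ = (3·8² + 15)/(2·7) ≡ 21/14. 14⁻¹ ≡ 20 (mod 31), so λ ≡ 21·20 ≡ 17.
  x = λ² - 8 - 8 = 289 - 16 ≡ 25; y = λ·(8 - 25) - 7 ≡ 14. → (25, 14)
3Q: (25, 14) + (8, 7). λ = (7 - 14)/(8 - 25) ≡ 24/14 mod 31. 14⁻¹ ≡ 20 (mod 31), so λ ≡ 15.
  x = λ² - 25 - 8 = 225 - 33 ≡ 6; y = λ·(25 - 6) - 14 ≡ 23. → (6, 23)
4Q: (6, 23) + (8, 7). λ = (7 - 23)/(8 - 6) ≡ 15/2 mod 31. 2⁻¹ ≡ 16 (mod 31) since 2·16 = 32 ≡ 1, so λ ≡ 23.
  x = λ² - 6 - 8 = 529 - 14 ≡ 19; y = λ·(6 - 19) - 23 ≡ 19. → (19, 19)
5Q: (19, 19) + (8, 7). λ = (7 - 19)/(8 - 19) ≡ 19/20 mod 31. 20⁻¹ ≡ 14 (mod 31), so λ ≡ 18.
  x = λ² - 19 - 8 = 324 - 27 ≡ 18; y = λ·(19 - 18) - 19 ≡ 30. → (18, 30)

(18, 30)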